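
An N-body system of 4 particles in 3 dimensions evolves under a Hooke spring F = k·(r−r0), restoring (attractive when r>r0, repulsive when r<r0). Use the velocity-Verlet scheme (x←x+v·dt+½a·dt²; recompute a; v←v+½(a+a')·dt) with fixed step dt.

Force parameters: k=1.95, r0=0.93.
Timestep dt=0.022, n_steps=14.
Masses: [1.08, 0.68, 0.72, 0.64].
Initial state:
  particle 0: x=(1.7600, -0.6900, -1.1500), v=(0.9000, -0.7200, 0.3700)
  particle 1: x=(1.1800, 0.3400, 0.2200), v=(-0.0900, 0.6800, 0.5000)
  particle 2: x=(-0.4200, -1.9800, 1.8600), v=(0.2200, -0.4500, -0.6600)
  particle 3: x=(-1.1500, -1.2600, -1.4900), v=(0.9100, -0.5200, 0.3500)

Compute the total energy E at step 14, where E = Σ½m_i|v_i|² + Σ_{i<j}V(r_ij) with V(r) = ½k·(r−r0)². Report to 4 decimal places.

step 0: x0=(1.7600, -0.6900, -1.1500) x1=(1.1800, 0.3400, 0.2200) x2=(-0.4200, -1.9800, 1.8600) x3=(-1.1500, -1.2600, -1.4900)
step 1: x0=(1.7781, -0.7062, -1.1407) x1=(1.1763, 0.3527, 0.2305) x2=(-0.4137, -1.9878, 1.8416) x3=(-1.1269, -1.2707, -1.4794)
step 2: x0=(1.7927, -0.7232, -1.1290) x1=(1.1691, 0.3607, 0.2400) x2=(-0.4043, -1.9915, 1.8155) x3=(-1.0976, -1.2799, -1.4631)
step 3: x0=(1.8038, -0.7408, -1.1149) x1=(1.1585, 0.3640, 0.2483) x2=(-0.3920, -1.9910, 1.7819) x3=(-1.0622, -1.2875, -1.4411)
step 4: x0=(1.8115, -0.7592, -1.0985) x1=(1.1446, 0.3625, 0.2556) x2=(-0.3767, -1.9864, 1.7409) x3=(-1.0210, -1.2936, -1.4135)
step 5: x0=(1.8158, -0.7781, -1.0798) x1=(1.1276, 0.3564, 0.2617) x2=(-0.3584, -1.9778, 1.6928) x3=(-0.9739, -1.2982, -1.3806)
step 6: x0=(1.8167, -0.7977, -1.0589) x1=(1.1076, 0.3455, 0.2667) x2=(-0.3372, -1.9652, 1.6377) x3=(-0.9212, -1.3012, -1.3425)
step 7: x0=(1.8143, -0.8178, -1.0359) x1=(1.0847, 0.3301, 0.2705) x2=(-0.3131, -1.9488, 1.5761) x3=(-0.8632, -1.3028, -1.2993)
step 8: x0=(1.8086, -0.8384, -1.0107) x1=(1.0592, 0.3101, 0.2731) x2=(-0.2862, -1.9286, 1.5081) x3=(-0.8000, -1.3029, -1.2513)
step 9: x0=(1.7998, -0.8595, -0.9834) x1=(1.0311, 0.2856, 0.2746) x2=(-0.2565, -1.9048, 1.4342) x3=(-0.7319, -1.3015, -1.1989)
step 10: x0=(1.7880, -0.8809, -0.9543) x1=(1.0008, 0.2569, 0.2749) x2=(-0.2242, -1.8776, 1.3547) x3=(-0.6593, -1.2988, -1.1422)
step 11: x0=(1.7732, -0.9027, -0.9232) x1=(0.9683, 0.2240, 0.2740) x2=(-0.1893, -1.8472, 1.2700) x3=(-0.5824, -1.2947, -1.0816)
step 12: x0=(1.7556, -0.9249, -0.8904) x1=(0.9341, 0.1872, 0.2720) x2=(-0.1520, -1.8137, 1.1805) x3=(-0.5015, -1.2893, -1.0175)
step 13: x0=(1.7354, -0.9472, -0.8559) x1=(0.8982, 0.1466, 0.2689) x2=(-0.1124, -1.7774, 1.0868) x3=(-0.4170, -1.2828, -0.9501)
step 14: x0=(1.7126, -0.9698, -0.8199) x1=(0.8609, 0.1026, 0.2647) x2=(-0.0705, -1.7385, 0.9892) x3=(-0.3294, -1.2751, -0.8800)
step 0 velocities: v0=(0.9000, -0.7200, 0.3700) v1=(-0.0900, 0.6800, 0.5000) v2=(0.2200, -0.4500, -0.6600) v3=(0.9100, -0.5200, 0.3500)
step 0: KE=1.6741, PE=30.9147, E=32.5888
step 14 velocities: v0=(-1.0876, -1.0289, 1.6712) v1=(-1.7187, -2.0765, -0.2129) v2=(1.9484, 1.8226, -4.5124) v3=(4.0501, 0.3733, 3.2457)
step 14: KE=23.7621, PE=8.7986, E=32.5607

32.5607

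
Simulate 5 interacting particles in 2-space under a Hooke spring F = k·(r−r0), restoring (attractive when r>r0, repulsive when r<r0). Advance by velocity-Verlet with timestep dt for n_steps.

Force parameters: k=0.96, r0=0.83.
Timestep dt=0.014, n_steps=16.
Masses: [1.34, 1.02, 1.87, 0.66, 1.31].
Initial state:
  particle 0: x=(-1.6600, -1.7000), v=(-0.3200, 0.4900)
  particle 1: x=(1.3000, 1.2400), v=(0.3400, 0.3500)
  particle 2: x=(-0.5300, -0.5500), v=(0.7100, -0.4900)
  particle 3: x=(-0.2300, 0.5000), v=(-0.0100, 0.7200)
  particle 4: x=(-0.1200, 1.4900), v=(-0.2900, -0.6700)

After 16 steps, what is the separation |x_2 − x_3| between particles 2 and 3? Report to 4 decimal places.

1.2469

step 0: x0=(-1.6600, -1.7000) x1=(1.3000, 1.2400) x2=(-0.5300, -0.5500) x3=(-0.2300, 0.5000) x4=(-0.1200, 1.4900)
step 1: x0=(-1.6641, -1.6927) x1=(1.3043, 1.2445) x2=(-0.5200, -0.5568) x3=(-0.2302, 0.5099) x4=(-0.1241, 1.4803)
step 2: x0=(-1.6675, -1.6844) x1=(1.3077, 1.2484) x2=(-0.5099, -0.5633) x3=(-0.2304, 0.5195) x4=(-0.1284, 1.4701)
step 3: x0=(-1.6702, -1.6751) x1=(1.3101, 1.2515) x2=(-0.4997, -0.5696) x3=(-0.2307, 0.5286) x4=(-0.1327, 1.4593)
step 4: x0=(-1.6722, -1.6649) x1=(1.3116, 1.2539) x2=(-0.4894, -0.5757) x3=(-0.2311, 0.5374) x4=(-0.1372, 1.4480)
step 5: x0=(-1.6735, -1.6537) x1=(1.3122, 1.2556) x2=(-0.4791, -0.5816) x3=(-0.2316, 0.5459) x4=(-0.1418, 1.4362)
step 6: x0=(-1.6740, -1.6416) x1=(1.3119, 1.2566) x2=(-0.4686, -0.5872) x3=(-0.2321, 0.5539) x4=(-0.1464, 1.4238)
step 7: x0=(-1.6738, -1.6286) x1=(1.3107, 1.2569) x2=(-0.4580, -0.5926) x3=(-0.2328, 0.5615) x4=(-0.1512, 1.4109)
step 8: x0=(-1.6729, -1.6146) x1=(1.3085, 1.2565) x2=(-0.4474, -0.5978) x3=(-0.2334, 0.5687) x4=(-0.1561, 1.3974)
step 9: x0=(-1.6713, -1.5998) x1=(1.3054, 1.2553) x2=(-0.4367, -0.6028) x3=(-0.2342, 0.5755) x4=(-0.1611, 1.3835)
step 10: x0=(-1.6690, -1.5840) x1=(1.3014, 1.2535) x2=(-0.4259, -0.6075) x3=(-0.2351, 0.5818) x4=(-0.1662, 1.3691)
step 11: x0=(-1.6659, -1.5673) x1=(1.2964, 1.2509) x2=(-0.4150, -0.6120) x3=(-0.2360, 0.5877) x4=(-0.1713, 1.3542)
step 12: x0=(-1.6622, -1.5497) x1=(1.2906, 1.2477) x2=(-0.4040, -0.6163) x3=(-0.2370, 0.5932) x4=(-0.1766, 1.3388)
step 13: x0=(-1.6577, -1.5313) x1=(1.2839, 1.2438) x2=(-0.3930, -0.6203) x3=(-0.2380, 0.5982) x4=(-0.1819, 1.3230)
step 14: x0=(-1.6526, -1.5119) x1=(1.2762, 1.2391) x2=(-0.3819, -0.6241) x3=(-0.2392, 0.6027) x4=(-0.1873, 1.3067)
step 15: x0=(-1.6467, -1.4917) x1=(1.2677, 1.2338) x2=(-0.3707, -0.6277) x3=(-0.2404, 0.6068) x4=(-0.1928, 1.2899)
step 16: x0=(-1.6402, -1.4707) x1=(1.2583, 1.2278) x2=(-0.3595, -0.6310) x3=(-0.2417, 0.6104) x4=(-0.1984, 1.2727)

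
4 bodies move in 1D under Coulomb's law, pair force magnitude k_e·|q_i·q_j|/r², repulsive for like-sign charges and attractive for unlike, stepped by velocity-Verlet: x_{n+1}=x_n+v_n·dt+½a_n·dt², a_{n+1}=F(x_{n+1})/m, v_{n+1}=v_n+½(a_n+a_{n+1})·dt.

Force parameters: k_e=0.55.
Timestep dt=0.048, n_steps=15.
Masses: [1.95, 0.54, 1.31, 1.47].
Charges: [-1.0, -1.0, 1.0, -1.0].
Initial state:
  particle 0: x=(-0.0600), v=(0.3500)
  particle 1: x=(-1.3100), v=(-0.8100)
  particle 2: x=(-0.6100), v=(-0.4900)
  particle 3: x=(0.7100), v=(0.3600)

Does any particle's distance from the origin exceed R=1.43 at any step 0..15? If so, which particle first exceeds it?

step 0: x0=(-0.0600) x1=(-1.3100) x2=(-0.6100) x3=(0.7100)
step 1: x0=(-0.0446) x1=(-1.3475) x2=(-0.6326) x3=(0.7279)
step 2: x0=(-0.0318) x1=(-1.3824) x2=(-0.6538) x3=(0.7469)
step 3: x0=(-0.0214) x1=(-1.4146) x2=(-0.6739) x3=(0.7671)
step 4: x0=(-0.0132) x1=(-1.4443) x2=(-0.6929) x3=(0.7885)
step 5: x0=(-0.0072) x1=(-1.4714) x2=(-0.7112) x3=(0.8110)
step 6: x0=(-0.0031) x1=(-1.4960) x2=(-0.7287) x3=(0.8346)
step 7: x0=(-0.0009) x1=(-1.5181) x2=(-0.7456) x3=(0.8592)
step 8: x0=(-0.0004) x1=(-1.5378) x2=(-0.7621) x3=(0.8848)
step 9: x0=(-0.0016) x1=(-1.5549) x2=(-0.7781) x3=(0.9113)
step 10: x0=(-0.0044) x1=(-1.5694) x2=(-0.7938) x3=(0.9387)
step 11: x0=(-0.0088) x1=(-1.5814) x2=(-0.8093) x3=(0.9669)
step 12: x0=(-0.0145) x1=(-1.5908) x2=(-0.8245) x3=(0.9959)
step 13: x0=(-0.0216) x1=(-1.5975) x2=(-0.8396) x3=(1.0255)
step 14: x0=(-0.0301) x1=(-1.6014) x2=(-0.8547) x3=(1.0559)
step 15: x0=(-0.0397) x1=(-1.6023) x2=(-0.8698) x3=(1.0869)

yes, particle 1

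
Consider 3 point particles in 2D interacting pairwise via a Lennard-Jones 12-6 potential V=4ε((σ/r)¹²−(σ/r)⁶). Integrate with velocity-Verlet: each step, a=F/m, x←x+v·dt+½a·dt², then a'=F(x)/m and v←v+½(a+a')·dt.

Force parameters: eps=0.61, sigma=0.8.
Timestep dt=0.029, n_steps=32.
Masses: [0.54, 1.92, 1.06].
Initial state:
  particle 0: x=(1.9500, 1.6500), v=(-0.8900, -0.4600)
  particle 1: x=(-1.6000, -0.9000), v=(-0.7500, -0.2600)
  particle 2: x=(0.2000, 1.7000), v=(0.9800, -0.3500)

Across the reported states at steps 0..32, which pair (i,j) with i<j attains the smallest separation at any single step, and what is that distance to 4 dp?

step 0: x0=(1.9500, 1.6500) x1=(-1.6000, -0.9000) x2=(0.2000, 1.7000)
step 1: x0=(1.9241, 1.6367) x1=(-1.6217, -0.9075) x2=(0.2284, 1.6898)
step 2: x0=(1.8981, 1.6233) x1=(-1.6435, -0.9151) x2=(0.2570, 1.6797)
step 3: x0=(1.8719, 1.6100) x1=(-1.6652, -0.9226) x2=(0.2856, 1.6695)
step 4: x0=(1.8455, 1.5967) x1=(-1.6870, -0.9302) x2=(0.3143, 1.6594)
step 5: x0=(1.8188, 1.5834) x1=(-1.7087, -0.9377) x2=(0.3432, 1.6492)
step 6: x0=(1.7917, 1.5701) x1=(-1.7305, -0.9452) x2=(0.3723, 1.6390)
step 7: x0=(1.7642, 1.5568) x1=(-1.7522, -0.9528) x2=(0.4016, 1.6288)
step 8: x0=(1.7360, 1.5436) x1=(-1.7740, -0.9603) x2=(0.4312, 1.6186)
step 9: x0=(1.7070, 1.5304) x1=(-1.7957, -0.9678) x2=(0.4612, 1.6084)
step 10: x0=(1.6769, 1.5173) x1=(-1.8175, -0.9754) x2=(0.4918, 1.5981)
step 11: x0=(1.6453, 1.5042) x1=(-1.8392, -0.9829) x2=(0.5232, 1.5878)
step 12: x0=(1.6119, 1.4914) x1=(-1.8610, -0.9905) x2=(0.5555, 1.5774)
step 13: x0=(1.5759, 1.4787) x1=(-1.8827, -0.9980) x2=(0.5891, 1.5669)
step 14: x0=(1.5371, 1.4663) x1=(-1.9045, -1.0055) x2=(0.6241, 1.5563)
step 15: x0=(1.4970, 1.4540) x1=(-1.9262, -1.0131) x2=(0.6598, 1.5456)
step 16: x0=(1.4661, 1.4407) x1=(-1.9480, -1.0206) x2=(0.6908, 1.5354)
step 17: x0=(1.4790, 1.4220) x1=(-1.9697, -1.0281) x2=(0.6995, 1.5280)
step 18: x0=(1.5304, 1.3981) x1=(-1.9915, -1.0357) x2=(0.6886, 1.5232)
step 19: x0=(1.5887, 1.3732) x1=(-2.0132, -1.0432) x2=(0.6741, 1.5189)
step 20: x0=(1.6453, 1.3486) x1=(-2.0349, -1.0507) x2=(0.6606, 1.5145)
step 21: x0=(1.6991, 1.3244) x1=(-2.0567, -1.0583) x2=(0.6484, 1.5099)
step 22: x0=(1.7504, 1.3007) x1=(-2.0784, -1.0658) x2=(0.6375, 1.5050)
step 23: x0=(1.7999, 1.2773) x1=(-2.1002, -1.0733) x2=(0.6276, 1.5000)
step 24: x0=(1.8481, 1.2541) x1=(-2.1219, -1.0809) x2=(0.6183, 1.4948)
step 25: x0=(1.8951, 1.2312) x1=(-2.1437, -1.0884) x2=(0.6096, 1.4895)
step 26: x0=(1.9414, 1.2084) x1=(-2.1654, -1.0959) x2=(0.6013, 1.4842)
step 27: x0=(1.9871, 1.1858) x1=(-2.1872, -1.1035) x2=(0.5933, 1.4788)
step 28: x0=(2.0323, 1.1632) x1=(-2.2089, -1.1110) x2=(0.5855, 1.4733)
step 29: x0=(2.0772, 1.1408) x1=(-2.2306, -1.1185) x2=(0.5779, 1.4678)
step 30: x0=(2.1218, 1.1184) x1=(-2.2524, -1.1261) x2=(0.5704, 1.4622)
step 31: x0=(2.1661, 1.0960) x1=(-2.2741, -1.1336) x2=(0.5631, 1.4567)
step 32: x0=(2.2103, 1.0737) x1=(-2.2959, -1.1411) x2=(0.5558, 1.4511)

pair (0,2), distance 0.7811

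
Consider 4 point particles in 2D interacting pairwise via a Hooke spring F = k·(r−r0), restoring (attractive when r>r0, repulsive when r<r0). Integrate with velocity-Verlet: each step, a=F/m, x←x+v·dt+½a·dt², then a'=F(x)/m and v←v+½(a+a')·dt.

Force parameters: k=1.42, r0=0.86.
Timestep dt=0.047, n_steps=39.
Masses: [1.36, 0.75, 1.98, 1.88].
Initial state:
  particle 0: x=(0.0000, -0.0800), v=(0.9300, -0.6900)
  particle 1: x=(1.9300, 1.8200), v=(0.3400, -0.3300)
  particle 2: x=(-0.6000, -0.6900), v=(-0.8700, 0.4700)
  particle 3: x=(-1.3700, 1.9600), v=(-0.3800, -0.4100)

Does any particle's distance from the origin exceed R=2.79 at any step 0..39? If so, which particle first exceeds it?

step 0: x0=(0.0000, -0.0800) x1=(1.9300, 1.8200) x2=(-0.6000, -0.6900) x3=(-1.3700, 1.9600)
step 1: x0=(0.0442, -0.1094) x1=(1.9341, 1.7980) x2=(-0.6398, -0.6650) x3=(-1.3846, 1.9380)
step 2: x0=(0.0892, -0.1327) x1=(1.9144, 1.7632) x2=(-0.6773, -0.6341) x3=(-1.3928, 1.9107)
step 3: x0=(0.1346, -0.1501) x1=(1.8711, 1.7160) x2=(-0.7123, -0.5976) x3=(-1.3944, 1.8780)
step 4: x0=(0.1802, -0.1616) x1=(1.8048, 1.6568) x2=(-0.7449, -0.5557) x3=(-1.3895, 1.8402)
step 5: x0=(0.2255, -0.1675) x1=(1.7164, 1.5863) x2=(-0.7749, -0.5086) x3=(-1.3783, 1.7973)
step 6: x0=(0.2700, -0.1680) x1=(1.6070, 1.5054) x2=(-0.8023, -0.4567) x3=(-1.3610, 1.7495)
step 7: x0=(0.3134, -0.1635) x1=(1.4782, 1.4152) x2=(-0.8272, -0.4002) x3=(-1.3378, 1.6971)
step 8: x0=(0.3551, -0.1542) x1=(1.3317, 1.3166) x2=(-0.8494, -0.3395) x3=(-1.3090, 1.6401)
step 9: x0=(0.3947, -0.1406) x1=(1.1693, 1.2111) x2=(-0.8692, -0.2752) x3=(-1.2749, 1.5790)
step 10: x0=(0.4316, -0.1232) x1=(0.9932, 1.1000) x2=(-0.8865, -0.2077) x3=(-1.2361, 1.5140)
step 11: x0=(0.4655, -0.1024) x1=(0.8055, 0.9847) x2=(-0.9015, -0.1374) x3=(-1.1928, 1.4453)
step 12: x0=(0.4961, -0.0789) x1=(0.6085, 0.8666) x2=(-0.9144, -0.0649) x3=(-1.1457, 1.3733)
step 13: x0=(0.5231, -0.0531) x1=(0.4043, 0.7473) x2=(-0.9253, 0.0093) x3=(-1.0953, 1.2984)
step 14: x0=(0.5466, -0.0255) x1=(0.1947, 0.6279) x2=(-0.9344, 0.0847) x3=(-1.0420, 1.2211)
step 15: x0=(0.5666, 0.0036) x1=(-0.0185, 0.5092) x2=(-0.9420, 0.1607) x3=(-0.9863, 1.1417)
step 16: x0=(0.5833, 0.0342) x1=(-0.2335, 0.3912) x2=(-0.9485, 0.2368) x3=(-0.9288, 1.0608)
step 17: x0=(0.5966, 0.0663) x1=(-0.4482, 0.2735) x2=(-0.9540, 0.3127) x3=(-0.8698, 0.9789)
step 18: x0=(0.6060, 0.0998) x1=(-0.6605, 0.1555) x2=(-0.9590, 0.3882) x3=(-0.8096, 0.8967)
step 19: x0=(0.6114, 0.1345) x1=(-0.8694, 0.0357) x2=(-0.9636, 0.4634) x3=(-0.7482, 0.8145)
step 20: x0=(0.6122, 0.1702) x1=(-1.0754, -0.0860) x2=(-0.9676, 0.5385) x3=(-0.6853, 0.7325)
step 21: x0=(0.6082, 0.2064) x1=(-1.2779, -0.2078) x2=(-0.9711, 0.6131) x3=(-0.6210, 0.6506)
step 22: x0=(0.5991, 0.2429) x1=(-1.4755, -0.3280) x2=(-0.9741, 0.6874) x3=(-0.5553, 0.5683)
step 23: x0=(0.5847, 0.2794) x1=(-1.6661, -0.4444) x2=(-0.9768, 0.7611) x3=(-0.4889, 0.4851)
step 24: x0=(0.5647, 0.3154) x1=(-1.8476, -0.5553) x2=(-0.9792, 0.8339) x3=(-0.4225, 0.4009)
step 25: x0=(0.5391, 0.3506) x1=(-2.0176, -0.6590) x2=(-0.9812, 0.9055) x3=(-0.3569, 0.3158)
step 26: x0=(0.5076, 0.3849) x1=(-2.1741, -0.7541) x2=(-0.9831, 0.9753) x3=(-0.2927, 0.2298)
step 27: x0=(0.4704, 0.4179) x1=(-2.3150, -0.8390) x2=(-0.9847, 1.0429) x3=(-0.2307, 0.1429)
step 28: x0=(0.4272, 0.4496) x1=(-2.4386, -0.9127) x2=(-0.9863, 1.1078) x3=(-0.1714, 0.0554)
step 29: x0=(0.3780, 0.4799) x1=(-2.5434, -0.9741) x2=(-0.9880, 1.1695) x3=(-0.1152, -0.0327)
step 30: x0=(0.3227, 0.5087) x1=(-2.6279, -1.0223) x2=(-0.9898, 1.2276) x3=(-0.0625, -0.1212)
step 31: x0=(0.2612, 0.5357) x1=(-2.6913, -1.0566) x2=(-0.9918, 1.2818) x3=(-0.0135, -0.2098)
step 32: x0=(0.1935, 0.5609) x1=(-2.7326, -1.0767) x2=(-0.9941, 1.3317) x3=(0.0314, -0.2982)
step 33: x0=(0.1197, 0.5840) x1=(-2.7517, -1.0822) x2=(-0.9967, 1.3770) x3=(0.0722, -0.3860)
step 34: x0=(0.0400, 0.6046) x1=(-2.7482, -1.0732) x2=(-0.9996, 1.4173) x3=(0.1086, -0.4727)
step 35: x0=(-0.0452, 0.6226) x1=(-2.7225, -1.0498) x2=(-1.0029, 1.4526) x3=(0.1406, -0.5578)
step 36: x0=(-0.1355, 0.6376) x1=(-2.6751, -1.0123) x2=(-1.0066, 1.4826) x3=(0.1678, -0.6408)
step 37: x0=(-0.2303, 0.6494) x1=(-2.6068, -0.9614) x2=(-1.0105, 1.5073) x3=(0.1904, -0.7213)
step 38: x0=(-0.3290, 0.6578) x1=(-2.5186, -0.8977) x2=(-1.0146, 1.5264) x3=(0.2080, -0.7987)
step 39: x0=(-0.4310, 0.6628) x1=(-2.4120, -0.8223) x2=(-1.0188, 1.5402) x3=(0.2208, -0.8724)

yes, particle 1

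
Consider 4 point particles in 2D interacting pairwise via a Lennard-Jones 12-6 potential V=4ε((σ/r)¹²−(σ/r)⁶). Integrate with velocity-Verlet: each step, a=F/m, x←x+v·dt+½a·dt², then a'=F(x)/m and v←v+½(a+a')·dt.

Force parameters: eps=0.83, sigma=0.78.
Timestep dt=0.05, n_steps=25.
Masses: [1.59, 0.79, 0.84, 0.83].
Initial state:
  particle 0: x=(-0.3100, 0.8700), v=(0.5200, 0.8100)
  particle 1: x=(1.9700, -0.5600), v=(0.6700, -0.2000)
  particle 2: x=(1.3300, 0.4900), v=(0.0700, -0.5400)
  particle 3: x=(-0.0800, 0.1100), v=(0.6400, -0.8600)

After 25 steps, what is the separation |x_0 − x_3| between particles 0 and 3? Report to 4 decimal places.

3.3925

step 0: x0=(-0.3100, 0.8700) x1=(1.9700, -0.5600) x2=(1.3300, 0.4900) x3=(-0.0800, 0.1100)
step 1: x0=(-0.2880, 0.9240) x1=(2.0027, -0.5687) x2=(1.3336, 0.4618) x3=(-0.0397, 0.0412)
step 2: x0=(-0.2650, 0.9749) x1=(2.0337, -0.5750) x2=(1.3374, 0.4310) x3=(0.0000, -0.0215)
step 3: x0=(-0.2409, 1.0223) x1=(2.0630, -0.5788) x2=(1.3415, 0.3977) x3=(0.0391, -0.0773)
step 4: x0=(-0.2160, 1.0675) x1=(2.0903, -0.5800) x2=(1.3458, 0.3617) x3=(0.0784, -0.1284)
step 5: x0=(-0.1907, 1.1111) x1=(2.1154, -0.5786) x2=(1.3504, 0.3228) x3=(0.1185, -0.1763)
step 6: x0=(-0.1650, 1.1539) x1=(2.1381, -0.5744) x2=(1.3555, 0.2808) x3=(0.1599, -0.2219)
step 7: x0=(-0.1391, 1.1959) x1=(2.1578, -0.5671) x2=(1.3611, 0.2353) x3=(0.2029, -0.2657)
step 8: x0=(-0.1130, 1.2376) x1=(2.1741, -0.5564) x2=(1.3676, 0.1858) x3=(0.2481, -0.3078)
step 9: x0=(-0.0867, 1.2789) x1=(2.1862, -0.5419) x2=(1.3751, 0.1318) x3=(0.2958, -0.3483)
step 10: x0=(-0.0603, 1.3199) x1=(2.1931, -0.5233) x2=(1.3841, 0.0726) x3=(0.3468, -0.3870)
step 11: x0=(-0.0338, 1.3608) x1=(2.1936, -0.5000) x2=(1.3949, 0.0074) x3=(0.4020, -0.4237)
step 12: x0=(-0.0072, 1.4015) x1=(2.1872, -0.4726) x2=(1.4066, -0.0639) x3=(0.4625, -0.4580)
step 13: x0=(0.0194, 1.4422) x1=(2.1794, -0.4445) x2=(1.4130, -0.1383) x3=(0.5296, -0.4895)
step 14: x0=(0.0461, 1.4827) x1=(2.1927, -0.4250) x2=(1.3923, -0.2073) x3=(0.6042, -0.5180)
step 15: x0=(0.0728, 1.5232) x1=(2.2249, -0.4109) x2=(1.3619, -0.2680) x3=(0.6704, -0.5500)
step 16: x0=(0.0995, 1.5636) x1=(2.2566, -0.3968) x2=(1.4836, -0.2664) x3=(0.5831, -0.6447)
step 17: x0=(0.1262, 1.6039) x1=(2.3604, -0.3950) x2=(1.5302, -0.2562) x3=(0.5031, -0.7363)
step 18: x0=(0.1530, 1.6443) x1=(2.4765, -0.3953) x2=(1.5611, -0.2459) x3=(0.4273, -0.8260)
step 19: x0=(0.1798, 1.6846) x1=(2.5856, -0.3945) x2=(1.5965, -0.2376) x3=(0.3536, -0.9146)
step 20: x0=(0.2065, 1.7249) x1=(2.6870, -0.3924) x2=(1.6382, -0.2310) x3=(0.2809, -1.0027)
step 21: x0=(0.2333, 1.7651) x1=(2.7820, -0.3894) x2=(1.6853, -0.2255) x3=(0.2087, -1.0904)
step 22: x0=(0.2601, 1.8054) x1=(2.8718, -0.3857) x2=(1.7369, -0.2209) x3=(0.1368, -1.1780)
step 23: x0=(0.2870, 1.8456) x1=(2.9573, -0.3813) x2=(1.7925, -0.2170) x3=(0.0650, -1.2655)
step 24: x0=(0.3138, 1.8859) x1=(3.0390, -0.3763) x2=(1.8515, -0.2136) x3=(-0.0067, -1.3530)
step 25: x0=(0.3406, 1.9261) x1=(3.1174, -0.3709) x2=(1.9137, -0.2107) x3=(-0.0783, -1.4404)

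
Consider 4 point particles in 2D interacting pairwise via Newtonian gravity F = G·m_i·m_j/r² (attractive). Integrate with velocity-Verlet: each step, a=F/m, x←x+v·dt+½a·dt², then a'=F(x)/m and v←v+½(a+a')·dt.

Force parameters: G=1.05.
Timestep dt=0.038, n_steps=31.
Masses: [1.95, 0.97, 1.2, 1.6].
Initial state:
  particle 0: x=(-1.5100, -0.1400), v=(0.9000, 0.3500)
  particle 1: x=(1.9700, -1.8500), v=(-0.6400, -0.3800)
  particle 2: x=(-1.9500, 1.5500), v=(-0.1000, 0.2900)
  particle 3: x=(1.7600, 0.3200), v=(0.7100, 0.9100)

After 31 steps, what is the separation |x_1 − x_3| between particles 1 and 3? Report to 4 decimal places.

3.5488

step 0: x0=(-1.5100, -0.1400) x1=(1.9700, -1.8500) x2=(-1.9500, 1.5500) x3=(1.7600, 0.3200)
step 1: x0=(-1.4757, -0.1264) x1=(1.9455, -1.8641) x2=(-1.9536, 1.5605) x3=(1.7868, 0.3544)
step 2: x0=(-1.4413, -0.1123) x1=(1.9208, -1.8776) x2=(-1.9567, 1.5700) x3=(1.8132, 0.3886)
step 3: x0=(-1.4067, -0.0976) x1=(1.8958, -1.8905) x2=(-1.9594, 1.5785) x3=(1.8393, 0.4224)
step 4: x0=(-1.3720, -0.0824) x1=(1.8706, -1.9028) x2=(-1.9615, 1.5860) x3=(1.8650, 0.4559)
step 5: x0=(-1.3372, -0.0666) x1=(1.8452, -1.9145) x2=(-1.9632, 1.5926) x3=(1.8904, 0.4892)
step 6: x0=(-1.3023, -0.0503) x1=(1.8195, -1.9256) x2=(-1.9644, 1.5982) x3=(1.9153, 0.5222)
step 7: x0=(-1.2672, -0.0335) x1=(1.7936, -1.9362) x2=(-1.9650, 1.6028) x3=(1.9398, 0.5549)
step 8: x0=(-1.2321, -0.0162) x1=(1.7674, -1.9462) x2=(-1.9651, 1.6065) x3=(1.9640, 0.5874)
step 9: x0=(-1.1969, 0.0016) x1=(1.7411, -1.9556) x2=(-1.9646, 1.6093) x3=(1.9877, 0.6197)
step 10: x0=(-1.1616, 0.0199) x1=(1.7145, -1.9646) x2=(-1.9635, 1.6112) x3=(2.0111, 0.6516)
step 11: x0=(-1.1262, 0.0387) x1=(1.6877, -1.9729) x2=(-1.9618, 1.6121) x3=(2.0340, 0.6834)
step 12: x0=(-1.0908, 0.0580) x1=(1.6607, -1.9808) x2=(-1.9595, 1.6122) x3=(2.0566, 0.7149)
step 13: x0=(-1.0554, 0.0778) x1=(1.6336, -1.9881) x2=(-1.9566, 1.6114) x3=(2.0787, 0.7462)
step 14: x0=(-1.0198, 0.0980) x1=(1.6062, -1.9949) x2=(-1.9530, 1.6097) x3=(2.1004, 0.7772)
step 15: x0=(-0.9843, 0.1187) x1=(1.5786, -2.0012) x2=(-1.9488, 1.6071) x3=(2.1217, 0.8081)
step 16: x0=(-0.9487, 0.1398) x1=(1.5508, -2.0070) x2=(-1.9438, 1.6037) x3=(2.1425, 0.8387)
step 17: x0=(-0.9131, 0.1614) x1=(1.5228, -2.0123) x2=(-1.9382, 1.5995) x3=(2.1630, 0.8691)
step 18: x0=(-0.8776, 0.1834) x1=(1.4946, -2.0171) x2=(-1.9318, 1.5944) x3=(2.1830, 0.8992)
step 19: x0=(-0.8420, 0.2059) x1=(1.4662, -2.0213) x2=(-1.9247, 1.5884) x3=(2.2026, 0.9292)
step 20: x0=(-0.8064, 0.2287) x1=(1.4377, -2.0251) x2=(-1.9168, 1.5817) x3=(2.2217, 0.9590)
step 21: x0=(-0.7709, 0.2520) x1=(1.4089, -2.0283) x2=(-1.9081, 1.5741) x3=(2.2404, 0.9885)
step 22: x0=(-0.7354, 0.2757) x1=(1.3799, -2.0311) x2=(-1.8986, 1.5657) x3=(2.2587, 1.0179)
step 23: x0=(-0.7000, 0.2998) x1=(1.3508, -2.0333) x2=(-1.8882, 1.5566) x3=(2.2765, 1.0470)
step 24: x0=(-0.6647, 0.3243) x1=(1.3215, -2.0350) x2=(-1.8770, 1.5467) x3=(2.2938, 1.0760)
step 25: x0=(-0.6294, 0.3492) x1=(1.2919, -2.0362) x2=(-1.8650, 1.5359) x3=(2.3107, 1.1047)
step 26: x0=(-0.5942, 0.3744) x1=(1.2622, -2.0369) x2=(-1.8520, 1.5245) x3=(2.3272, 1.1333)
step 27: x0=(-0.5591, 0.4000) x1=(1.2324, -2.0370) x2=(-1.8381, 1.5123) x3=(2.3432, 1.1617)
step 28: x0=(-0.5242, 0.4260) x1=(1.2023, -2.0367) x2=(-1.8232, 1.4993) x3=(2.3587, 1.1898)
step 29: x0=(-0.4894, 0.4523) x1=(1.1721, -2.0358) x2=(-1.8073, 1.4856) x3=(2.3738, 1.2178)
step 30: x0=(-0.4547, 0.4789) x1=(1.1417, -2.0343) x2=(-1.7905, 1.4712) x3=(2.3884, 1.2456)
step 31: x0=(-0.4202, 0.5059) x1=(1.1111, -2.0324) x2=(-1.7726, 1.4561) x3=(2.4025, 1.2731)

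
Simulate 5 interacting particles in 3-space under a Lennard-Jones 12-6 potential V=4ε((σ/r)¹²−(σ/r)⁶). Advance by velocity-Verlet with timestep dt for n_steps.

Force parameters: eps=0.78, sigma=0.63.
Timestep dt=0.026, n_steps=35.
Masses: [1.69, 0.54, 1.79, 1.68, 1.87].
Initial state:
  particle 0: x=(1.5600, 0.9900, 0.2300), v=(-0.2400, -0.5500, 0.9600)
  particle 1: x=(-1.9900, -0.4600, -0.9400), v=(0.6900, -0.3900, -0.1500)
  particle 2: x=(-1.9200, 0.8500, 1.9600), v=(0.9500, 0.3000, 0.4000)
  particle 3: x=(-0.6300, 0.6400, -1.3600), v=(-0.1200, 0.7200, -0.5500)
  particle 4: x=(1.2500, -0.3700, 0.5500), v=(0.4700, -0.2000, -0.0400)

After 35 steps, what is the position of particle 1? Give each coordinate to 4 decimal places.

(-1.3555, -0.8074, -1.0790)

step 0: x0=(1.5600, 0.9900, 0.2300) x1=(-1.9900, -0.4600, -0.9400) x2=(-1.9200, 0.8500, 1.9600) x3=(-0.6300, 0.6400, -1.3600) x4=(1.2500, -0.3700, 0.5500)
step 1: x0=(1.5538, 0.9757, 0.2550) x1=(-1.9721, -0.4701, -0.9439) x2=(-1.8953, 0.8578, 1.9704) x3=(-0.6331, 0.6587, -1.3743) x4=(1.2622, -0.3752, 0.5490)
step 2: x0=(1.5475, 0.9613, 0.2799) x1=(-1.9541, -0.4803, -0.9478) x2=(-1.8706, 0.8656, 1.9808) x3=(-0.6363, 0.6774, -1.3886) x4=(1.2745, -0.3803, 0.5479)
step 3: x0=(1.5412, 0.9469, 0.3049) x1=(-1.9361, -0.4904, -0.9517) x2=(-1.8459, 0.8734, 1.9912) x3=(-0.6394, 0.6961, -1.4029) x4=(1.2867, -0.3854, 0.5468)
step 4: x0=(1.5350, 0.9325, 0.3299) x1=(-1.9181, -0.5004, -0.9556) x2=(-1.8212, 0.8812, 2.0016) x3=(-0.6425, 0.7148, -1.4172) x4=(1.2989, -0.3905, 0.5458)
step 5: x0=(1.5287, 0.9180, 0.3549) x1=(-1.9001, -0.5105, -0.9596) x2=(-1.7965, 0.8890, 2.0120) x3=(-0.6457, 0.7335, -1.4315) x4=(1.3112, -0.3955, 0.5447)
step 6: x0=(1.5224, 0.9034, 0.3799) x1=(-1.8821, -0.5206, -0.9635) x2=(-1.7718, 0.8968, 2.0224) x3=(-0.6488, 0.7522, -1.4458) x4=(1.3235, -0.4005, 0.5436)
step 7: x0=(1.5161, 0.8888, 0.4049) x1=(-1.8640, -0.5306, -0.9674) x2=(-1.7471, 0.9046, 2.0328) x3=(-0.6520, 0.7709, -1.4600) x4=(1.3357, -0.4054, 0.5425)
step 8: x0=(1.5098, 0.8741, 0.4299) x1=(-1.8459, -0.5406, -0.9714) x2=(-1.7224, 0.9124, 2.0432) x3=(-0.6551, 0.7896, -1.4743) x4=(1.3480, -0.4103, 0.5414)
step 9: x0=(1.5035, 0.8594, 0.4550) x1=(-1.8279, -0.5507, -0.9753) x2=(-1.6977, 0.9202, 2.0536) x3=(-0.6583, 0.8083, -1.4886) x4=(1.3603, -0.4151, 0.5403)
step 10: x0=(1.4971, 0.8445, 0.4800) x1=(-1.8098, -0.5607, -0.9793) x2=(-1.6730, 0.9280, 2.0640) x3=(-0.6614, 0.8270, -1.5029) x4=(1.3726, -0.4198, 0.5392)
step 11: x0=(1.4908, 0.8296, 0.5050) x1=(-1.7917, -0.5706, -0.9832) x2=(-1.6483, 0.9358, 2.0744) x3=(-0.6646, 0.8456, -1.5172) x4=(1.3849, -0.4244, 0.5381)
step 12: x0=(1.4845, 0.8146, 0.5301) x1=(-1.7736, -0.5806, -0.9872) x2=(-1.6236, 0.9436, 2.0848) x3=(-0.6678, 0.8643, -1.5314) x4=(1.3972, -0.4290, 0.5370)
step 13: x0=(1.4781, 0.7995, 0.5551) x1=(-1.7555, -0.5906, -0.9911) x2=(-1.5989, 0.9514, 2.0952) x3=(-0.6709, 0.8830, -1.5457) x4=(1.4095, -0.4334, 0.5359)
step 14: x0=(1.4717, 0.7843, 0.5801) x1=(-1.7374, -0.6005, -0.9951) x2=(-1.5742, 0.9592, 2.1056) x3=(-0.6741, 0.9016, -1.5600) x4=(1.4218, -0.4378, 0.5348)
step 15: x0=(1.4654, 0.7690, 0.6052) x1=(-1.7192, -0.6105, -0.9991) x2=(-1.5495, 0.9670, 2.1160) x3=(-0.6773, 0.9203, -1.5743) x4=(1.4342, -0.4421, 0.5337)
step 16: x0=(1.4590, 0.7536, 0.6302) x1=(-1.7011, -0.6204, -1.0030) x2=(-1.5248, 0.9748, 2.1264) x3=(-0.6805, 0.9389, -1.5885) x4=(1.4465, -0.4463, 0.5326)
step 17: x0=(1.4527, 0.7380, 0.6552) x1=(-1.6829, -0.6303, -1.0070) x2=(-1.5001, 0.9826, 2.1368) x3=(-0.6836, 0.9576, -1.6028) x4=(1.4588, -0.4503, 0.5315)
step 18: x0=(1.4463, 0.7223, 0.6802) x1=(-1.6648, -0.6402, -1.0110) x2=(-1.4754, 0.9904, 2.1472) x3=(-0.6868, 0.9762, -1.6171) x4=(1.4711, -0.4543, 0.5304)
step 19: x0=(1.4399, 0.7065, 0.7052) x1=(-1.6466, -0.6501, -1.0150) x2=(-1.4507, 0.9982, 2.1576) x3=(-0.6900, 0.9949, -1.6313) x4=(1.4835, -0.4581, 0.5293)
step 20: x0=(1.4336, 0.6905, 0.7302) x1=(-1.6285, -0.6600, -1.0190) x2=(-1.4260, 1.0060, 2.1680) x3=(-0.6932, 1.0135, -1.6456) x4=(1.4958, -0.4618, 0.5283)
step 21: x0=(1.4272, 0.6744, 0.7551) x1=(-1.6103, -0.6699, -1.0229) x2=(-1.4013, 1.0138, 2.1784) x3=(-0.6964, 1.0321, -1.6598) x4=(1.5081, -0.4654, 0.5273)
step 22: x0=(1.4209, 0.6582, 0.7800) x1=(-1.5921, -0.6798, -1.0269) x2=(-1.3766, 1.0216, 2.1888) x3=(-0.6996, 1.0508, -1.6741) x4=(1.5204, -0.4688, 0.5263)
step 23: x0=(1.4145, 0.6418, 0.8049) x1=(-1.5739, -0.6896, -1.0309) x2=(-1.3519, 1.0294, 2.1992) x3=(-0.7028, 1.0694, -1.6884) x4=(1.5327, -0.4721, 0.5253)
step 24: x0=(1.4082, 0.6252, 0.8297) x1=(-1.5557, -0.6995, -1.0349) x2=(-1.3272, 1.0372, 2.2095) x3=(-0.7059, 1.0880, -1.7026) x4=(1.5450, -0.4753, 0.5244)
step 25: x0=(1.4019, 0.6085, 0.8545) x1=(-1.5375, -0.7093, -1.0389) x2=(-1.3025, 1.0450, 2.2199) x3=(-0.7091, 1.1067, -1.7169) x4=(1.5572, -0.4783, 0.5235)
step 26: x0=(1.3957, 0.5916, 0.8792) x1=(-1.5194, -0.7191, -1.0429) x2=(-1.2778, 1.0528, 2.2303) x3=(-0.7123, 1.1253, -1.7311) x4=(1.5695, -0.4812, 0.5226)
step 27: x0=(1.3894, 0.5746, 0.9039) x1=(-1.5012, -0.7290, -1.0469) x2=(-1.2531, 1.0606, 2.2407) x3=(-0.7155, 1.1439, -1.7454) x4=(1.5817, -0.4839, 0.5218)
step 28: x0=(1.3832, 0.5574, 0.9286) x1=(-1.4830, -0.7388, -1.0509) x2=(-1.2284, 1.0684, 2.2511) x3=(-0.7187, 1.1625, -1.7597) x4=(1.5938, -0.4865, 0.5211)
step 29: x0=(1.3770, 0.5400, 0.9531) x1=(-1.4648, -0.7486, -1.0550) x2=(-1.2037, 1.0762, 2.2615) x3=(-0.7219, 1.1811, -1.7739) x4=(1.6060, -0.4889, 0.5204)
step 30: x0=(1.3709, 0.5225, 0.9776) x1=(-1.4466, -0.7584, -1.0590) x2=(-1.1789, 1.0840, 2.2719) x3=(-0.7251, 1.1997, -1.7882) x4=(1.6181, -0.4912, 0.5198)
step 31: x0=(1.3648, 0.5048, 1.0020) x1=(-1.4283, -0.7682, -1.0630) x2=(-1.1542, 1.0918, 2.2823) x3=(-0.7283, 1.2184, -1.8024) x4=(1.6302, -0.4933, 0.5192)
step 32: x0=(1.3587, 0.4870, 1.0264) x1=(-1.4101, -0.7781, -1.0670) x2=(-1.1295, 1.0996, 2.2927) x3=(-0.7315, 1.2370, -1.8167) x4=(1.6423, -0.4953, 0.5187)
step 33: x0=(1.3527, 0.4690, 1.0507) x1=(-1.3919, -0.7879, -1.0710) x2=(-1.1048, 1.1074, 2.3031) x3=(-0.7347, 1.2556, -1.8309) x4=(1.6543, -0.4972, 0.5183)
step 34: x0=(1.3467, 0.4509, 1.0749) x1=(-1.3737, -0.7976, -1.0750) x2=(-1.0801, 1.1152, 2.3135) x3=(-0.7379, 1.2742, -1.8452) x4=(1.6662, -0.4989, 0.5179)
step 35: x0=(1.3408, 0.4326, 1.0990) x1=(-1.3555, -0.8074, -1.0790) x2=(-1.0554, 1.1230, 2.3239) x3=(-0.7411, 1.2928, -1.8594) x4=(1.6782, -0.5005, 0.5176)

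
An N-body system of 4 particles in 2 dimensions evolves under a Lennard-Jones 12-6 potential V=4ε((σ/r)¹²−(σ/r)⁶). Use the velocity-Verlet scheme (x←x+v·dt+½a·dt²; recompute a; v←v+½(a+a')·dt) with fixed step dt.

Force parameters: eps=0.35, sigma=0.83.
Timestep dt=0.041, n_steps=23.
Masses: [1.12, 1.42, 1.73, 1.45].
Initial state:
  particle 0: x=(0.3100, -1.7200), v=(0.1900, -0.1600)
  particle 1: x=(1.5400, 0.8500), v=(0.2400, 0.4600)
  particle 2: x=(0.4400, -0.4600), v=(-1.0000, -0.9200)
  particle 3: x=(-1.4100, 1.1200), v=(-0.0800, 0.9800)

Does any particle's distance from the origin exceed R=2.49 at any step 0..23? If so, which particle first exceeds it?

yes, particle 3

step 0: x0=(0.3100, -1.7200) x1=(1.5400, 0.8500) x2=(0.4400, -0.4600) x3=(-1.4100, 1.1200)
step 1: x0=(0.3178, -1.7262) x1=(1.5498, 0.8688) x2=(0.3990, -0.4979) x3=(-1.4133, 1.1602)
step 2: x0=(0.3257, -1.7317) x1=(1.5596, 0.8876) x2=(0.3580, -0.5363) x3=(-1.4165, 1.2004)
step 3: x0=(0.3336, -1.7362) x1=(1.5693, 0.9064) x2=(0.3170, -0.5752) x3=(-1.4198, 1.2405)
step 4: x0=(0.3415, -1.7397) x1=(1.5791, 0.9251) x2=(0.2760, -0.6148) x3=(-1.4231, 1.2807)
step 5: x0=(0.3493, -1.7419) x1=(1.5888, 0.9438) x2=(0.2351, -0.6552) x3=(-1.4263, 1.3208)
step 6: x0=(0.3570, -1.7428) x1=(1.5985, 0.9625) x2=(0.1942, -0.6964) x3=(-1.4296, 1.3610)
step 7: x0=(0.3644, -1.7422) x1=(1.6082, 0.9812) x2=(0.1535, -0.7386) x3=(-1.4328, 1.4012)
step 8: x0=(0.3716, -1.7402) x1=(1.6178, 0.9999) x2=(0.1131, -0.7817) x3=(-1.4361, 1.4413)
step 9: x0=(0.3783, -1.7368) x1=(1.6275, 1.0185) x2=(0.0728, -0.8257) x3=(-1.4393, 1.4814)
step 10: x0=(0.3848, -1.7325) x1=(1.6372, 1.0372) x2=(0.0328, -0.8702) x3=(-1.4425, 1.5216)
step 11: x0=(0.3913, -1.7282) x1=(1.6468, 1.0558) x2=(-0.0073, -0.9148) x3=(-1.4458, 1.5617)
step 12: x0=(0.3985, -1.7253) x1=(1.6565, 1.0745) x2=(-0.0477, -0.9584) x3=(-1.4490, 1.6019)
step 13: x0=(0.4073, -1.7252) x1=(1.6661, 1.0931) x2=(-0.0893, -1.0002) x3=(-1.4522, 1.6420)
step 14: x0=(0.4185, -1.7287) x1=(1.6758, 1.1118) x2=(-0.1324, -1.0398) x3=(-1.4555, 1.6821)
step 15: x0=(0.4321, -1.7351) x1=(1.6854, 1.1304) x2=(-0.1770, -1.0773) x3=(-1.4587, 1.7223)
step 16: x0=(0.4473, -1.7432) x1=(1.6950, 1.1491) x2=(-0.2227, -1.1138) x3=(-1.4619, 1.7624)
step 17: x0=(0.4629, -1.7518) x1=(1.7047, 1.1677) x2=(-0.2686, -1.1500) x3=(-1.4652, 1.8025)
step 18: x0=(0.4781, -1.7599) x1=(1.7143, 1.1863) x2=(-0.3143, -1.1865) x3=(-1.4684, 1.8427)
step 19: x0=(0.4923, -1.7674) x1=(1.7239, 1.2050) x2=(-0.3593, -1.2234) x3=(-1.4716, 1.8828)
step 20: x0=(0.5053, -1.7741) x1=(1.7336, 1.2236) x2=(-0.4036, -1.2608) x3=(-1.4748, 1.9229)
step 21: x0=(0.5169, -1.7800) x1=(1.7432, 1.2422) x2=(-0.4469, -1.2987) x3=(-1.4780, 1.9631)
step 22: x0=(0.5273, -1.7853) x1=(1.7528, 1.2608) x2=(-0.4895, -1.3370) x3=(-1.4813, 2.0032)
step 23: x0=(0.5365, -1.7901) x1=(1.7625, 1.2795) x2=(-0.5313, -1.3756) x3=(-1.4845, 2.0433)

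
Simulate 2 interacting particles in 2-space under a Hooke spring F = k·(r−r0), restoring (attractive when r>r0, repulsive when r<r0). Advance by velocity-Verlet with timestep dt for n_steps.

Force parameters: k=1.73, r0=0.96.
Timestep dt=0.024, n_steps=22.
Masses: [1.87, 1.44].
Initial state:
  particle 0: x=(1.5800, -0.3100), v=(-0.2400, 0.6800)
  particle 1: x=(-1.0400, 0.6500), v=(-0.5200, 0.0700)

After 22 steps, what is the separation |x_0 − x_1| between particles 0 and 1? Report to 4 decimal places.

2.3227

step 0: x0=(1.5800, -0.3100) x1=(-1.0400, 0.6500)
step 1: x0=(1.5738, -0.2935) x1=(-1.0519, 0.6515)
step 2: x0=(1.5666, -0.2767) x1=(-1.0626, 0.6525)
step 3: x0=(1.5586, -0.2596) x1=(-1.0721, 0.6531)
step 4: x0=(1.5496, -0.2421) x1=(-1.0804, 0.6533)
step 5: x0=(1.5397, -0.2243) x1=(-1.0875, 0.6531)
step 6: x0=(1.5289, -0.2062) x1=(-1.0934, 0.6525)
step 7: x0=(1.5172, -0.1879) x1=(-1.0982, 0.6515)
step 8: x0=(1.5046, -0.1692) x1=(-1.1017, 0.6501)
step 9: x0=(1.4911, -0.1502) x1=(-1.1041, 0.6484)
step 10: x0=(1.4766, -0.1310) x1=(-1.1054, 0.6463)
step 11: x0=(1.4613, -0.1115) x1=(-1.1055, 0.6439)
step 12: x0=(1.4452, -0.0918) x1=(-1.1044, 0.6411)
step 13: x0=(1.4281, -0.0718) x1=(-1.1022, 0.6380)
step 14: x0=(1.4102, -0.0515) x1=(-1.0989, 0.6346)
step 15: x0=(1.3915, -0.0311) x1=(-1.0946, 0.6309)
step 16: x0=(1.3719, -0.0104) x1=(-1.0891, 0.6269)
step 17: x0=(1.3515, 0.0105) x1=(-1.0826, 0.6226)
step 18: x0=(1.3303, 0.0316) x1=(-1.0750, 0.6181)
step 19: x0=(1.3083, 0.0529) x1=(-1.0664, 0.6133)
step 20: x0=(1.2856, 0.0744) x1=(-1.0568, 0.6082)
step 21: x0=(1.2621, 0.0961) x1=(-1.0463, 0.6030)
step 22: x0=(1.2378, 0.1179) x1=(-1.0348, 0.5976)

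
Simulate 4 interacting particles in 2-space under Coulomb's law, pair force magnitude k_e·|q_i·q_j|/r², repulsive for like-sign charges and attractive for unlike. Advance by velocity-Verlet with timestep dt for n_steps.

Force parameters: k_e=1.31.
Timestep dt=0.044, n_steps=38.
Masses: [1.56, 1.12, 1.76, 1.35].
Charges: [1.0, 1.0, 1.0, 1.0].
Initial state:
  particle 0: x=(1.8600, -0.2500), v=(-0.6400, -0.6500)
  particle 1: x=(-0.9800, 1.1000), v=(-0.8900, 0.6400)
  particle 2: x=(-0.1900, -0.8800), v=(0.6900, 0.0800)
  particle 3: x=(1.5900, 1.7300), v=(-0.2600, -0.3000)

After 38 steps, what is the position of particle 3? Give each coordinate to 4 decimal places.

(1.3648, 1.6530)

step 0: x0=(1.8600, -0.2500) x1=(-0.9800, 1.1000) x2=(-0.1900, -0.8800) x3=(1.5900, 1.7300)
step 1: x0=(1.8321, -0.2788) x1=(-1.0195, 1.1284) x2=(-0.1598, -0.8767) x3=(1.5787, 1.7171)
step 2: x0=(1.8048, -0.3079) x1=(-1.0597, 1.1573) x2=(-0.1298, -0.8740) x3=(1.5677, 1.7050)
step 3: x0=(1.7780, -0.3374) x1=(-1.1006, 1.1866) x2=(-0.1002, -0.8717) x3=(1.5571, 1.6935)
step 4: x0=(1.7518, -0.3673) x1=(-1.1422, 1.2163) x2=(-0.0709, -0.8699) x3=(1.5467, 1.6826)
step 5: x0=(1.7263, -0.3974) x1=(-1.1845, 1.2465) x2=(-0.0419, -0.8686) x3=(1.5367, 1.6724)
step 6: x0=(1.7013, -0.4279) x1=(-1.2274, 1.2771) x2=(-0.0133, -0.8677) x3=(1.5269, 1.6629)
step 7: x0=(1.6770, -0.4587) x1=(-1.2709, 1.3080) x2=(0.0148, -0.8673) x3=(1.5175, 1.6540)
step 8: x0=(1.6534, -0.4898) x1=(-1.3151, 1.3393) x2=(0.0426, -0.8673) x3=(1.5084, 1.6457)
step 9: x0=(1.6306, -0.5212) x1=(-1.3599, 1.3710) x2=(0.0698, -0.8679) x3=(1.4996, 1.6381)
step 10: x0=(1.6084, -0.5529) x1=(-1.4053, 1.4030) x2=(0.0965, -0.8688) x3=(1.4912, 1.6311)
step 11: x0=(1.5871, -0.5849) x1=(-1.4513, 1.4353) x2=(0.1226, -0.8702) x3=(1.4830, 1.6247)
step 12: x0=(1.5666, -0.6171) x1=(-1.4979, 1.4680) x2=(0.1482, -0.8720) x3=(1.4752, 1.6189)
step 13: x0=(1.5470, -0.6495) x1=(-1.5450, 1.5009) x2=(0.1730, -0.8743) x3=(1.4676, 1.6137)
step 14: x0=(1.5283, -0.6822) x1=(-1.5926, 1.5342) x2=(0.1971, -0.8769) x3=(1.4604, 1.6091)
step 15: x0=(1.5106, -0.7151) x1=(-1.6407, 1.5677) x2=(0.2205, -0.8800) x3=(1.4535, 1.6050)
step 16: x0=(1.4939, -0.7483) x1=(-1.6894, 1.6015) x2=(0.2430, -0.8835) x3=(1.4468, 1.6015)
step 17: x0=(1.4784, -0.7818) x1=(-1.7385, 1.6356) x2=(0.2646, -0.8873) x3=(1.4405, 1.5986)
step 18: x0=(1.4640, -0.8154) x1=(-1.7882, 1.6700) x2=(0.2853, -0.8916) x3=(1.4344, 1.5963)
step 19: x0=(1.4509, -0.8494) x1=(-1.8382, 1.7045) x2=(0.3049, -0.8961) x3=(1.4287, 1.5944)
step 20: x0=(1.4391, -0.8836) x1=(-1.8887, 1.7394) x2=(0.3235, -0.9010) x3=(1.4232, 1.5932)
step 21: x0=(1.4286, -0.9181) x1=(-1.9397, 1.7744) x2=(0.3408, -0.9062) x3=(1.4179, 1.5924)
step 22: x0=(1.4196, -0.9530) x1=(-1.9910, 1.8097) x2=(0.3570, -0.9116) x3=(1.4130, 1.5922)
step 23: x0=(1.4121, -0.9882) x1=(-2.0428, 1.8452) x2=(0.3719, -0.9172) x3=(1.4083, 1.5925)
step 24: x0=(1.4062, -1.0238) x1=(-2.0949, 1.8810) x2=(0.3855, -0.9231) x3=(1.4038, 1.5933)
step 25: x0=(1.4019, -1.0599) x1=(-2.1474, 1.9169) x2=(0.3976, -0.9290) x3=(1.3996, 1.5946)
step 26: x0=(1.3992, -1.0964) x1=(-2.2003, 1.9530) x2=(0.4084, -0.9350) x3=(1.3957, 1.5964)
step 27: x0=(1.3981, -1.1335) x1=(-2.2535, 1.9893) x2=(0.4178, -0.9410) x3=(1.3919, 1.5986)
step 28: x0=(1.3987, -1.1711) x1=(-2.3071, 2.0258) x2=(0.4258, -0.9470) x3=(1.3884, 1.6014)
step 29: x0=(1.4009, -1.2094) x1=(-2.3610, 2.0625) x2=(0.4323, -0.9530) x3=(1.3852, 1.6046)
step 30: x0=(1.4048, -1.2483) x1=(-2.4152, 2.0994) x2=(0.4374, -0.9588) x3=(1.3821, 1.6082)
step 31: x0=(1.4102, -1.2879) x1=(-2.4697, 2.1364) x2=(0.4412, -0.9644) x3=(1.3793, 1.6123)
step 32: x0=(1.4172, -1.3283) x1=(-2.5246, 2.1736) x2=(0.4436, -0.9698) x3=(1.3766, 1.6169)
step 33: x0=(1.4256, -1.3694) x1=(-2.5797, 2.2110) x2=(0.4448, -0.9750) x3=(1.3742, 1.6219)
step 34: x0=(1.4354, -1.4112) x1=(-2.6350, 2.2485) x2=(0.4448, -0.9800) x3=(1.3719, 1.6273)
step 35: x0=(1.4465, -1.4539) x1=(-2.6907, 2.2862) x2=(0.4436, -0.9847) x3=(1.3699, 1.6331)
step 36: x0=(1.4589, -1.4973) x1=(-2.7466, 2.3241) x2=(0.4414, -0.9891) x3=(1.3680, 1.6394)
step 37: x0=(1.4725, -1.5414) x1=(-2.8028, 2.3620) x2=(0.4381, -0.9933) x3=(1.3663, 1.6460)
step 38: x0=(1.4871, -1.5863) x1=(-2.8592, 2.4002) x2=(0.4339, -0.9972) x3=(1.3648, 1.6530)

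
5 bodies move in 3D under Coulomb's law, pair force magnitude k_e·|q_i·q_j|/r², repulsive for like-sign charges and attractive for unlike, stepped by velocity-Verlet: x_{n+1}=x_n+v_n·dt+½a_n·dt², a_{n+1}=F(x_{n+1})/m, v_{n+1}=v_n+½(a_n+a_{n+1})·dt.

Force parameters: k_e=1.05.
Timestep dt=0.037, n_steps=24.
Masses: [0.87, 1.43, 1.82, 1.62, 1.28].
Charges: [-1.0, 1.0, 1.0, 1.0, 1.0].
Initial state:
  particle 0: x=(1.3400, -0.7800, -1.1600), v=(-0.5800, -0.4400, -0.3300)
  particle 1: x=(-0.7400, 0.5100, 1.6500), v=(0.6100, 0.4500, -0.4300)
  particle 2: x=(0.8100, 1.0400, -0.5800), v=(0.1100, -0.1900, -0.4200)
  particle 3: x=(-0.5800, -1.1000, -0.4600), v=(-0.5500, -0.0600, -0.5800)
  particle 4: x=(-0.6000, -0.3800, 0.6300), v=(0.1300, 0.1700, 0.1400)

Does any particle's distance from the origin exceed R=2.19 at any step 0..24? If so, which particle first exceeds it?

step 0: x0=(1.3400, -0.7800, -1.1600) x1=(-0.7400, 0.5100, 1.6500) x2=(0.8100, 1.0400, -0.5800) x3=(-0.5800, -1.1000, -0.4600) x4=(-0.6000, -0.3800, 0.6300)
step 1: x0=(1.3182, -0.7961, -1.1720) x1=(-0.7175, 0.5268, 1.6344) x2=(0.8142, 1.0330, -0.5957) x3=(-0.6003, -1.1024, -0.4818) x4=(-0.5952, -0.3738, 0.6352)
step 2: x0=(1.2957, -0.8117, -1.1834) x1=(-0.6950, 0.5441, 1.6193) x2=(0.8187, 1.0260, -0.6115) x3=(-0.6204, -1.1053, -0.5041) x4=(-0.5903, -0.3678, 0.6405)
step 3: x0=(1.2725, -0.8270, -1.1944) x1=(-0.6727, 0.5618, 1.6048) x2=(0.8234, 1.0190, -0.6276) x3=(-0.6405, -1.1086, -0.5270) x4=(-0.5854, -0.3621, 0.6459)
step 4: x0=(1.2486, -0.8418, -1.2048) x1=(-0.6504, 0.5798, 1.5909) x2=(0.8284, 1.0120, -0.6440) x3=(-0.6604, -1.1123, -0.5504) x4=(-0.5804, -0.3566, 0.6513)
step 5: x0=(1.2240, -0.8562, -1.2148) x1=(-0.6282, 0.5984, 1.5776) x2=(0.8336, 1.0051, -0.6605) x3=(-0.6803, -1.1164, -0.5744) x4=(-0.5753, -0.3514, 0.6567)
step 6: x0=(1.1987, -0.8702, -1.2242) x1=(-0.6061, 0.6173, 1.5648) x2=(0.8391, 0.9981, -0.6773) x3=(-0.7000, -1.1208, -0.5989) x4=(-0.5702, -0.3466, 0.6621)
step 7: x0=(1.1727, -0.8837, -1.2332) x1=(-0.5840, 0.6367, 1.5525) x2=(0.8448, 0.9912, -0.6943) x3=(-0.7197, -1.1256, -0.6239) x4=(-0.5651, -0.3421, 0.6675)
step 8: x0=(1.1461, -0.8968, -1.2416) x1=(-0.5619, 0.6566, 1.5408) x2=(0.8508, 0.9842, -0.7116) x3=(-0.7392, -1.1308, -0.6494) x4=(-0.5599, -0.3380, 0.6729)
step 9: x0=(1.1188, -0.9094, -1.2495) x1=(-0.5398, 0.6770, 1.5297) x2=(0.8570, 0.9772, -0.7290) x3=(-0.7587, -1.1362, -0.6753) x4=(-0.5547, -0.3343, 0.6783)
step 10: x0=(1.0908, -0.9215, -1.2569) x1=(-0.5178, 0.6978, 1.5190) x2=(0.8635, 0.9702, -0.7467) x3=(-0.7781, -1.1421, -0.7016) x4=(-0.5494, -0.3309, 0.6836)
step 11: x0=(1.0622, -0.9332, -1.2638) x1=(-0.4958, 0.7190, 1.5089) x2=(0.8701, 0.9632, -0.7647) x3=(-0.7974, -1.1482, -0.7285) x4=(-0.5441, -0.3281, 0.6888)
step 12: x0=(1.0328, -0.9444, -1.2702) x1=(-0.4738, 0.7408, 1.4993) x2=(0.8770, 0.9562, -0.7828) x3=(-0.8166, -1.1546, -0.7557) x4=(-0.5388, -0.3256, 0.6941)
step 13: x0=(1.0029, -0.9551, -1.2760) x1=(-0.4518, 0.7630, 1.4902) x2=(0.8842, 0.9491, -0.8012) x3=(-0.8358, -1.1613, -0.7833) x4=(-0.5334, -0.3236, 0.6992)
step 14: x0=(0.9722, -0.9653, -1.2814) x1=(-0.4298, 0.7857, 1.4815) x2=(0.8915, 0.9420, -0.8199) x3=(-0.8548, -1.1682, -0.8113) x4=(-0.5281, -0.3221, 0.7044)
step 15: x0=(0.9409, -0.9750, -1.2863) x1=(-0.4078, 0.8089, 1.4733) x2=(0.8990, 0.9348, -0.8387) x3=(-0.8737, -1.1755, -0.8397) x4=(-0.5227, -0.3210, 0.7094)
step 16: x0=(0.9090, -0.9842, -1.2906) x1=(-0.3858, 0.8325, 1.4655) x2=(0.9068, 0.9276, -0.8578) x3=(-0.8926, -1.1829, -0.8685) x4=(-0.5173, -0.3204, 0.7145)
step 17: x0=(0.8764, -0.9929, -1.2944) x1=(-0.3637, 0.8566, 1.4582) x2=(0.9147, 0.9204, -0.8771) x3=(-0.9113, -1.1907, -0.8976) x4=(-0.5119, -0.3203, 0.7194)
step 18: x0=(0.8431, -1.0012, -1.2978) x1=(-0.3416, 0.8811, 1.4512) x2=(0.9229, 0.9131, -0.8966) x3=(-0.9299, -1.1986, -0.9270) x4=(-0.5065, -0.3206, 0.7243)
step 19: x0=(0.8092, -1.0089, -1.3006) x1=(-0.3195, 0.9061, 1.4447) x2=(0.9312, 0.9057, -0.9164) x3=(-0.9484, -1.2068, -0.9568) x4=(-0.5011, -0.3214, 0.7292)
step 20: x0=(0.7747, -1.0161, -1.3030) x1=(-0.2973, 0.9315, 1.4385) x2=(0.9397, 0.8983, -0.9364) x3=(-0.9668, -1.2152, -0.9869) x4=(-0.4958, -0.3227, 0.7340)
step 21: x0=(0.7395, -1.0228, -1.3048) x1=(-0.2751, 0.9573, 1.4327) x2=(0.9483, 0.8908, -0.9566) x3=(-0.9851, -1.2238, -1.0173) x4=(-0.4904, -0.3245, 0.7388)
step 22: x0=(0.7037, -1.0289, -1.3062) x1=(-0.2528, 0.9836, 1.4272) x2=(0.9572, 0.8832, -0.9770) x3=(-1.0032, -1.2326, -1.0480) x4=(-0.4851, -0.3267, 0.7435)
step 23: x0=(0.6672, -1.0346, -1.3070) x1=(-0.2305, 1.0103, 1.4221) x2=(0.9662, 0.8755, -0.9976) x3=(-1.0212, -1.2415, -1.0789) x4=(-0.4798, -0.3294, 0.7482)
step 24: x0=(0.6300, -1.0398, -1.3075) x1=(-0.2081, 1.0374, 1.4173) x2=(0.9753, 0.8678, -1.0184) x3=(-1.0390, -1.2507, -1.1102) x4=(-0.4745, -0.3326, 0.7529)

no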